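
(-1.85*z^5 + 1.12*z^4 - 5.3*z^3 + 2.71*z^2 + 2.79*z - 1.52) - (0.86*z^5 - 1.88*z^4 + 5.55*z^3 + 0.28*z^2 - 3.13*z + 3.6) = -2.71*z^5 + 3.0*z^4 - 10.85*z^3 + 2.43*z^2 + 5.92*z - 5.12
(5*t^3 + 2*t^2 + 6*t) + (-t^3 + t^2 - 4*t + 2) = 4*t^3 + 3*t^2 + 2*t + 2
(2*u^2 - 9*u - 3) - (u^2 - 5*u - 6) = u^2 - 4*u + 3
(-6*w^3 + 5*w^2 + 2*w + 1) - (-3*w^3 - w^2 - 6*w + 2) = -3*w^3 + 6*w^2 + 8*w - 1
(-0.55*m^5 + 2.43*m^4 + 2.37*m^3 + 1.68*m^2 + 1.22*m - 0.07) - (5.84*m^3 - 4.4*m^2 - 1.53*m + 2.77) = -0.55*m^5 + 2.43*m^4 - 3.47*m^3 + 6.08*m^2 + 2.75*m - 2.84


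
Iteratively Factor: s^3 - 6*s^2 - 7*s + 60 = (s - 5)*(s^2 - s - 12) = (s - 5)*(s + 3)*(s - 4)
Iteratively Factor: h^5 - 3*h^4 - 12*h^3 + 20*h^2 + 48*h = (h - 3)*(h^4 - 12*h^2 - 16*h) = (h - 3)*(h + 2)*(h^3 - 2*h^2 - 8*h) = (h - 4)*(h - 3)*(h + 2)*(h^2 + 2*h) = (h - 4)*(h - 3)*(h + 2)^2*(h)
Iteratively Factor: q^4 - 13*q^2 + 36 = (q - 2)*(q^3 + 2*q^2 - 9*q - 18) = (q - 3)*(q - 2)*(q^2 + 5*q + 6) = (q - 3)*(q - 2)*(q + 2)*(q + 3)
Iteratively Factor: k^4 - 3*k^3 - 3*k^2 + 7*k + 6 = (k - 3)*(k^3 - 3*k - 2) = (k - 3)*(k + 1)*(k^2 - k - 2) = (k - 3)*(k + 1)^2*(k - 2)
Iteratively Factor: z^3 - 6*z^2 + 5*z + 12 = (z - 4)*(z^2 - 2*z - 3) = (z - 4)*(z - 3)*(z + 1)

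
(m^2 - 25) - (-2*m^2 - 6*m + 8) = 3*m^2 + 6*m - 33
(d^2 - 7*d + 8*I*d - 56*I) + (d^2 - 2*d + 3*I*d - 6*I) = 2*d^2 - 9*d + 11*I*d - 62*I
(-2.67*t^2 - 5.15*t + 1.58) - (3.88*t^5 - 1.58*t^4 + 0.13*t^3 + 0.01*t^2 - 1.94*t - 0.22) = -3.88*t^5 + 1.58*t^4 - 0.13*t^3 - 2.68*t^2 - 3.21*t + 1.8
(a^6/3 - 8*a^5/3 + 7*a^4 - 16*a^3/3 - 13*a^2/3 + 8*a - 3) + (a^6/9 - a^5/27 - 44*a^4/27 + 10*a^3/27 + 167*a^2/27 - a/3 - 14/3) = 4*a^6/9 - 73*a^5/27 + 145*a^4/27 - 134*a^3/27 + 50*a^2/27 + 23*a/3 - 23/3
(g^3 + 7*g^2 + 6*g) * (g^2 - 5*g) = g^5 + 2*g^4 - 29*g^3 - 30*g^2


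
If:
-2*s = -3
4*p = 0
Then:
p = 0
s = 3/2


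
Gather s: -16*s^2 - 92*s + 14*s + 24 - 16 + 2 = -16*s^2 - 78*s + 10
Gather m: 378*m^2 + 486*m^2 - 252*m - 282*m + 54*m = 864*m^2 - 480*m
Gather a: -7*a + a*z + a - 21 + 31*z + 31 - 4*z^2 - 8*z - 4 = a*(z - 6) - 4*z^2 + 23*z + 6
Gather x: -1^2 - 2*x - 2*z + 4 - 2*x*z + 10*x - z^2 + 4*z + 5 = x*(8 - 2*z) - z^2 + 2*z + 8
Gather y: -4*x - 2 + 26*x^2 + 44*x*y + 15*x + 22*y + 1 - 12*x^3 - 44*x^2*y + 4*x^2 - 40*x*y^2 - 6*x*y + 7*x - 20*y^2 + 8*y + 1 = -12*x^3 + 30*x^2 + 18*x + y^2*(-40*x - 20) + y*(-44*x^2 + 38*x + 30)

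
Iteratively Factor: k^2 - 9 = (k + 3)*(k - 3)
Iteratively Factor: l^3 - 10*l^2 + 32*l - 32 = (l - 4)*(l^2 - 6*l + 8) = (l - 4)^2*(l - 2)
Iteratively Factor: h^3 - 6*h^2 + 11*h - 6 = (h - 3)*(h^2 - 3*h + 2) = (h - 3)*(h - 1)*(h - 2)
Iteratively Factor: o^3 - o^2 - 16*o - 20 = (o + 2)*(o^2 - 3*o - 10) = (o - 5)*(o + 2)*(o + 2)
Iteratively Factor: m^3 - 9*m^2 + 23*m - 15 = (m - 3)*(m^2 - 6*m + 5) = (m - 5)*(m - 3)*(m - 1)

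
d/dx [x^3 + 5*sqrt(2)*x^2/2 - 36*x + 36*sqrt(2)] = 3*x^2 + 5*sqrt(2)*x - 36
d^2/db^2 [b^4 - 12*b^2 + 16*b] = 12*b^2 - 24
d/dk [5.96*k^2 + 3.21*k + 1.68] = 11.92*k + 3.21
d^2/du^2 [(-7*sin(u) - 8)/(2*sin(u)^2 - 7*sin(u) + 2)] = (28*sin(u)^5 + 226*sin(u)^4 - 560*sin(u)^3 + 170*sin(u)^2 + 980*sin(u) - 916)/(-7*sin(u) - cos(2*u) + 3)^3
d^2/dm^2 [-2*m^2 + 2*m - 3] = -4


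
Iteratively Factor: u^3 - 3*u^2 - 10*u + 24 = (u + 3)*(u^2 - 6*u + 8) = (u - 2)*(u + 3)*(u - 4)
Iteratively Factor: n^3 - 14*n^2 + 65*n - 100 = (n - 4)*(n^2 - 10*n + 25) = (n - 5)*(n - 4)*(n - 5)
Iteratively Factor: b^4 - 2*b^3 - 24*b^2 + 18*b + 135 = (b + 3)*(b^3 - 5*b^2 - 9*b + 45) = (b + 3)^2*(b^2 - 8*b + 15) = (b - 5)*(b + 3)^2*(b - 3)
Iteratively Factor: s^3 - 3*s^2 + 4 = (s - 2)*(s^2 - s - 2) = (s - 2)^2*(s + 1)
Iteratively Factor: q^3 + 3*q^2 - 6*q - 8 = (q + 4)*(q^2 - q - 2) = (q - 2)*(q + 4)*(q + 1)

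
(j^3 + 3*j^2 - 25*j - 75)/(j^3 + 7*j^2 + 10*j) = (j^2 - 2*j - 15)/(j*(j + 2))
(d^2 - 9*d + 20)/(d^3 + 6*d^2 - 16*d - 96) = (d - 5)/(d^2 + 10*d + 24)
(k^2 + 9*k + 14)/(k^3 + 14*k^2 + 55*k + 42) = (k + 2)/(k^2 + 7*k + 6)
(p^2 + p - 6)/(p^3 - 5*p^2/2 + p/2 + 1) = 2*(p + 3)/(2*p^2 - p - 1)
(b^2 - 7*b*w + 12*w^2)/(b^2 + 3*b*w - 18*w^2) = (b - 4*w)/(b + 6*w)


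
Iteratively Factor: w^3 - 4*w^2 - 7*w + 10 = (w - 1)*(w^2 - 3*w - 10) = (w - 1)*(w + 2)*(w - 5)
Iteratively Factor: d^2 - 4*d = (d)*(d - 4)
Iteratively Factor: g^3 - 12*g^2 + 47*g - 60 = (g - 5)*(g^2 - 7*g + 12) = (g - 5)*(g - 3)*(g - 4)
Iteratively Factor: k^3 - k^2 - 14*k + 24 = (k - 3)*(k^2 + 2*k - 8) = (k - 3)*(k + 4)*(k - 2)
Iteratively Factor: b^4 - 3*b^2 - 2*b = (b - 2)*(b^3 + 2*b^2 + b) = b*(b - 2)*(b^2 + 2*b + 1) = b*(b - 2)*(b + 1)*(b + 1)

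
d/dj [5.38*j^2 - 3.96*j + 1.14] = 10.76*j - 3.96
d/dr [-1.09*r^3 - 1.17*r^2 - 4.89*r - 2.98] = -3.27*r^2 - 2.34*r - 4.89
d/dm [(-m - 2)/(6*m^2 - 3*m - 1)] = (6*m^2 + 24*m - 5)/(36*m^4 - 36*m^3 - 3*m^2 + 6*m + 1)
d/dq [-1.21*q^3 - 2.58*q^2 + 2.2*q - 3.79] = -3.63*q^2 - 5.16*q + 2.2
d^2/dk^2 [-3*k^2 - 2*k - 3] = -6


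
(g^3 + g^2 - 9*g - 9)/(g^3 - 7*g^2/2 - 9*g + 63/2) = 2*(g + 1)/(2*g - 7)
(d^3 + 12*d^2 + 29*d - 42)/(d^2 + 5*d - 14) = (d^2 + 5*d - 6)/(d - 2)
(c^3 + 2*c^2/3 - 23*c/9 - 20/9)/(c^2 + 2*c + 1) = (c^2 - c/3 - 20/9)/(c + 1)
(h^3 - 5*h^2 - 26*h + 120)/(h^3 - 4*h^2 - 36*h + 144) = (h + 5)/(h + 6)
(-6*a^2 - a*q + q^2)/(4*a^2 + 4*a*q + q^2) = (-3*a + q)/(2*a + q)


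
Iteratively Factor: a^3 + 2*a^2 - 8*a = (a - 2)*(a^2 + 4*a) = (a - 2)*(a + 4)*(a)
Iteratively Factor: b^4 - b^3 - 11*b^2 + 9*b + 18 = (b + 1)*(b^3 - 2*b^2 - 9*b + 18) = (b - 3)*(b + 1)*(b^2 + b - 6) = (b - 3)*(b - 2)*(b + 1)*(b + 3)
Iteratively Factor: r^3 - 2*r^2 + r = (r)*(r^2 - 2*r + 1) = r*(r - 1)*(r - 1)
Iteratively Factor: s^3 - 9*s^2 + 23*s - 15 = (s - 3)*(s^2 - 6*s + 5) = (s - 5)*(s - 3)*(s - 1)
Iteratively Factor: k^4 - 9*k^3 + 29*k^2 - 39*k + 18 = (k - 3)*(k^3 - 6*k^2 + 11*k - 6) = (k - 3)^2*(k^2 - 3*k + 2) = (k - 3)^2*(k - 1)*(k - 2)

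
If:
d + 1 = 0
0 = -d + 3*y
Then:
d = -1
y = -1/3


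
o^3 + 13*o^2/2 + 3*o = o*(o + 1/2)*(o + 6)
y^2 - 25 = (y - 5)*(y + 5)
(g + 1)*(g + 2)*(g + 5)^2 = g^4 + 13*g^3 + 57*g^2 + 95*g + 50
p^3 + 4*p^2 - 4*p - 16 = (p - 2)*(p + 2)*(p + 4)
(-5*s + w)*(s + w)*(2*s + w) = -10*s^3 - 13*s^2*w - 2*s*w^2 + w^3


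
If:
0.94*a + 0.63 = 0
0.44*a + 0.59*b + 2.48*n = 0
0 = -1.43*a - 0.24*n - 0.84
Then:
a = -0.67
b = -1.57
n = 0.49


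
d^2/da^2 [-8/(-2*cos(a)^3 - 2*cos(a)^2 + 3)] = 4*(2*(1 - cos(4*a))*(3*cos(a) + 2)^2 + (3*cos(a) + 8*cos(2*a) + 9*cos(3*a))*(2*cos(a)^3 + 2*cos(a)^2 - 3))/(2*cos(a)^3 + 2*cos(a)^2 - 3)^3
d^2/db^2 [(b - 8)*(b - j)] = 2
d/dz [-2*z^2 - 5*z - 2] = -4*z - 5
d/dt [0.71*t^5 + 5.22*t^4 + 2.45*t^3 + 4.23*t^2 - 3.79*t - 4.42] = 3.55*t^4 + 20.88*t^3 + 7.35*t^2 + 8.46*t - 3.79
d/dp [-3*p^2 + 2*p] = 2 - 6*p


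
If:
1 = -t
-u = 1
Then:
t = -1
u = -1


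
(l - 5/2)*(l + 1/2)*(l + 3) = l^3 + l^2 - 29*l/4 - 15/4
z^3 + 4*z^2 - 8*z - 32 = (z + 4)*(z - 2*sqrt(2))*(z + 2*sqrt(2))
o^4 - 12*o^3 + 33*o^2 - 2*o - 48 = (o - 8)*(o - 3)*(o - 2)*(o + 1)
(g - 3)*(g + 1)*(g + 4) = g^3 + 2*g^2 - 11*g - 12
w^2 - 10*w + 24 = (w - 6)*(w - 4)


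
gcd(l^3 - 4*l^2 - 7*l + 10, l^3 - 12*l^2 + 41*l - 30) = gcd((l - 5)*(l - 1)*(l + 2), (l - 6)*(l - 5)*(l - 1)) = l^2 - 6*l + 5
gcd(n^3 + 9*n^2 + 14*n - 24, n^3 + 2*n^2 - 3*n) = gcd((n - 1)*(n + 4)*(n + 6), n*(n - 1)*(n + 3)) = n - 1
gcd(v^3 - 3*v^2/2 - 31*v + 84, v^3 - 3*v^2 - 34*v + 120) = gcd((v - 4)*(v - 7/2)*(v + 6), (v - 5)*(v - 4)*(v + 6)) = v^2 + 2*v - 24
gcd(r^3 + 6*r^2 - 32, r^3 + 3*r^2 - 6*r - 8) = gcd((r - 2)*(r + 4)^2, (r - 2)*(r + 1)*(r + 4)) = r^2 + 2*r - 8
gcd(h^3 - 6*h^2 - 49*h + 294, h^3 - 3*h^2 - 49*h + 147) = h^2 - 49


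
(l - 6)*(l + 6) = l^2 - 36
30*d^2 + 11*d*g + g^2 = (5*d + g)*(6*d + g)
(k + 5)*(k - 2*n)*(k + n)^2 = k^4 + 5*k^3 - 3*k^2*n^2 - 2*k*n^3 - 15*k*n^2 - 10*n^3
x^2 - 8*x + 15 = (x - 5)*(x - 3)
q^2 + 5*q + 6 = (q + 2)*(q + 3)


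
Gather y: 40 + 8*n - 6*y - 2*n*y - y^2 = 8*n - y^2 + y*(-2*n - 6) + 40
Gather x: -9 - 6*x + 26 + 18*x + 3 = 12*x + 20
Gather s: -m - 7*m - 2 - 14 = -8*m - 16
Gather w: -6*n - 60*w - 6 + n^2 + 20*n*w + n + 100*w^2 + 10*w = n^2 - 5*n + 100*w^2 + w*(20*n - 50) - 6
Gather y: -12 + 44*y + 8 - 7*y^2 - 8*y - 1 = -7*y^2 + 36*y - 5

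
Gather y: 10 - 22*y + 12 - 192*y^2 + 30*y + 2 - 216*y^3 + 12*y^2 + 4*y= -216*y^3 - 180*y^2 + 12*y + 24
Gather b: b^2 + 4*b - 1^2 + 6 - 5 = b^2 + 4*b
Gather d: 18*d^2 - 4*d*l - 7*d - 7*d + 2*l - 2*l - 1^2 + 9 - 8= 18*d^2 + d*(-4*l - 14)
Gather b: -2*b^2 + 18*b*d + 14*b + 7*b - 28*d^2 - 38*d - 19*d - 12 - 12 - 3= -2*b^2 + b*(18*d + 21) - 28*d^2 - 57*d - 27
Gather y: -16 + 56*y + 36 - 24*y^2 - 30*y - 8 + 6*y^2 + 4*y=-18*y^2 + 30*y + 12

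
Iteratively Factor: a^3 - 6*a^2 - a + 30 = (a - 3)*(a^2 - 3*a - 10) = (a - 3)*(a + 2)*(a - 5)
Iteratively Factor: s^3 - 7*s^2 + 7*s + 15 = (s - 5)*(s^2 - 2*s - 3) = (s - 5)*(s - 3)*(s + 1)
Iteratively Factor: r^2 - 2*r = (r)*(r - 2)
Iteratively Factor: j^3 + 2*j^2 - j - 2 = (j - 1)*(j^2 + 3*j + 2) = (j - 1)*(j + 1)*(j + 2)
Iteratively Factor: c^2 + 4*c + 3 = (c + 3)*(c + 1)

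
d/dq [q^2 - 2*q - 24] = 2*q - 2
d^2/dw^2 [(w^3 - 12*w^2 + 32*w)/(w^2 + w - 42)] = 6*(29*w^3 - 546*w^2 + 3108*w - 6608)/(w^6 + 3*w^5 - 123*w^4 - 251*w^3 + 5166*w^2 + 5292*w - 74088)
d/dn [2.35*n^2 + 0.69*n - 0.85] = 4.7*n + 0.69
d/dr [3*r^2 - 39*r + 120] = 6*r - 39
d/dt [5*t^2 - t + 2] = 10*t - 1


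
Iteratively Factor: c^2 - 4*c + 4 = (c - 2)*(c - 2)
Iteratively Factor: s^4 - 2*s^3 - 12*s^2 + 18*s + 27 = (s - 3)*(s^3 + s^2 - 9*s - 9) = (s - 3)^2*(s^2 + 4*s + 3) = (s - 3)^2*(s + 1)*(s + 3)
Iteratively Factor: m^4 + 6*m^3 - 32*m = (m - 2)*(m^3 + 8*m^2 + 16*m) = (m - 2)*(m + 4)*(m^2 + 4*m) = (m - 2)*(m + 4)^2*(m)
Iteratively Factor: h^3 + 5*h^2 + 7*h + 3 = (h + 3)*(h^2 + 2*h + 1) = (h + 1)*(h + 3)*(h + 1)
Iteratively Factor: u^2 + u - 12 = (u - 3)*(u + 4)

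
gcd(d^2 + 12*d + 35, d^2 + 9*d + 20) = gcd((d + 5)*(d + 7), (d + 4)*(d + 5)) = d + 5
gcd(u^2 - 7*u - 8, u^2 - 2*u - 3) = u + 1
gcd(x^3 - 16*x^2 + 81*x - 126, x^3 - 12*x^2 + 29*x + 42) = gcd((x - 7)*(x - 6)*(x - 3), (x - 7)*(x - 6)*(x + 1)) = x^2 - 13*x + 42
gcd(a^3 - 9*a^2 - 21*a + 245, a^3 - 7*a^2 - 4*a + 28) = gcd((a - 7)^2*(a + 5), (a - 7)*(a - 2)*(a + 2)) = a - 7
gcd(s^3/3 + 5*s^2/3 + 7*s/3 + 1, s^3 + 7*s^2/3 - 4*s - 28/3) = 1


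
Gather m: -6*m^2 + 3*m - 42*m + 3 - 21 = -6*m^2 - 39*m - 18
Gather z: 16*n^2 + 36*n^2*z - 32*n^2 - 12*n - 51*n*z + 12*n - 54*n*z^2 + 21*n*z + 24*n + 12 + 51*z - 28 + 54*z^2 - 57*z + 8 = -16*n^2 + 24*n + z^2*(54 - 54*n) + z*(36*n^2 - 30*n - 6) - 8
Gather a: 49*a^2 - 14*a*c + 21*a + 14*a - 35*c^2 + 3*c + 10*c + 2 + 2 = 49*a^2 + a*(35 - 14*c) - 35*c^2 + 13*c + 4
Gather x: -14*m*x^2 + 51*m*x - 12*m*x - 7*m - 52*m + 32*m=-14*m*x^2 + 39*m*x - 27*m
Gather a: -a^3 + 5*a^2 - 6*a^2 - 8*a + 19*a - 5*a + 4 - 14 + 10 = -a^3 - a^2 + 6*a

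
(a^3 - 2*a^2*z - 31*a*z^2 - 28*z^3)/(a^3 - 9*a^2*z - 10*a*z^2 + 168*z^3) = (-a - z)/(-a + 6*z)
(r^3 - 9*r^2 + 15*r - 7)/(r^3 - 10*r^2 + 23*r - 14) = (r - 1)/(r - 2)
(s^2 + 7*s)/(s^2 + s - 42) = s/(s - 6)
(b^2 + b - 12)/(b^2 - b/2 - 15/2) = 2*(b + 4)/(2*b + 5)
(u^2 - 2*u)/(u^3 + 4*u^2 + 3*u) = (u - 2)/(u^2 + 4*u + 3)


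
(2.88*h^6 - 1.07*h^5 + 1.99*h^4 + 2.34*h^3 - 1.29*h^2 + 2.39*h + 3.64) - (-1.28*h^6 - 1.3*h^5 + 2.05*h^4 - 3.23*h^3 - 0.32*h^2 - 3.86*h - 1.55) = 4.16*h^6 + 0.23*h^5 - 0.0599999999999998*h^4 + 5.57*h^3 - 0.97*h^2 + 6.25*h + 5.19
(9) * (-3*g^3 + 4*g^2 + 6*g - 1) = -27*g^3 + 36*g^2 + 54*g - 9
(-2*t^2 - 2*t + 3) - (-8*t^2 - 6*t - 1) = 6*t^2 + 4*t + 4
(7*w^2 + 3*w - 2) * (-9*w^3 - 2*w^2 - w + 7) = -63*w^5 - 41*w^4 + 5*w^3 + 50*w^2 + 23*w - 14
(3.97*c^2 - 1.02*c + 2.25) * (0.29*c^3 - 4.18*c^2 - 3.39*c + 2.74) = 1.1513*c^5 - 16.8904*c^4 - 8.5422*c^3 + 4.9306*c^2 - 10.4223*c + 6.165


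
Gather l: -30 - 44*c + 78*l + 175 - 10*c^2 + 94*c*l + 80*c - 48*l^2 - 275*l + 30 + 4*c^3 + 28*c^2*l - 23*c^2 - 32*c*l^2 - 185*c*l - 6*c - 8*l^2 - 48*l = 4*c^3 - 33*c^2 + 30*c + l^2*(-32*c - 56) + l*(28*c^2 - 91*c - 245) + 175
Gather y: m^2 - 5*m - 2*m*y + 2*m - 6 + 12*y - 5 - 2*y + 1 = m^2 - 3*m + y*(10 - 2*m) - 10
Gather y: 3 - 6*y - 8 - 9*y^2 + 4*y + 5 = -9*y^2 - 2*y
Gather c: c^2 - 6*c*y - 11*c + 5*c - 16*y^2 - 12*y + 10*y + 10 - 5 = c^2 + c*(-6*y - 6) - 16*y^2 - 2*y + 5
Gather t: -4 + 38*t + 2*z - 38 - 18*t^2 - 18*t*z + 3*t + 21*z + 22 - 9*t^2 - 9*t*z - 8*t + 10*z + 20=-27*t^2 + t*(33 - 27*z) + 33*z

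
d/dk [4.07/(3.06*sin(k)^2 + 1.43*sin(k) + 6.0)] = -(24.9084*sin(k) + 5.8201)*cos(k)/(3.06*sin(k)^2 + 1.43*sin(k) + 6.0)^2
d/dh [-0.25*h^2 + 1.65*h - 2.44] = 1.65 - 0.5*h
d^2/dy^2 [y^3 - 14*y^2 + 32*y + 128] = 6*y - 28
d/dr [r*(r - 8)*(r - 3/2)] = 3*r^2 - 19*r + 12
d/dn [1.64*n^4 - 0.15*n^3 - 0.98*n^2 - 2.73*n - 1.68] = 6.56*n^3 - 0.45*n^2 - 1.96*n - 2.73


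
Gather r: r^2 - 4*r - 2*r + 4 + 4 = r^2 - 6*r + 8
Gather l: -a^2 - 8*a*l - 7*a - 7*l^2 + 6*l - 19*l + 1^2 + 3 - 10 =-a^2 - 7*a - 7*l^2 + l*(-8*a - 13) - 6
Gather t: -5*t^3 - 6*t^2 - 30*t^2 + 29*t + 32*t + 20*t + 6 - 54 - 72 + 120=-5*t^3 - 36*t^2 + 81*t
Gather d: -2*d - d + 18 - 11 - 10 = -3*d - 3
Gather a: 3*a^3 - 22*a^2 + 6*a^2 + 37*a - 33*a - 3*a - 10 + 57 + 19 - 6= 3*a^3 - 16*a^2 + a + 60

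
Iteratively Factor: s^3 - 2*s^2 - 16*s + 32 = (s + 4)*(s^2 - 6*s + 8) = (s - 2)*(s + 4)*(s - 4)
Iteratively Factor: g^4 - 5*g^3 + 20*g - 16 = (g + 2)*(g^3 - 7*g^2 + 14*g - 8) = (g - 2)*(g + 2)*(g^2 - 5*g + 4) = (g - 4)*(g - 2)*(g + 2)*(g - 1)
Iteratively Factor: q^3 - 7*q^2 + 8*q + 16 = (q - 4)*(q^2 - 3*q - 4) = (q - 4)^2*(q + 1)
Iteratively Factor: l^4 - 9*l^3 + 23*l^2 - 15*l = (l - 3)*(l^3 - 6*l^2 + 5*l) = (l - 5)*(l - 3)*(l^2 - l) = (l - 5)*(l - 3)*(l - 1)*(l)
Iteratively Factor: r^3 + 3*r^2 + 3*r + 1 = (r + 1)*(r^2 + 2*r + 1) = (r + 1)^2*(r + 1)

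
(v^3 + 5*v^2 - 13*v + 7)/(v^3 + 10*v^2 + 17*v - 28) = (v - 1)/(v + 4)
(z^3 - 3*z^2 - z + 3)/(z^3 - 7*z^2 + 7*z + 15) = (z - 1)/(z - 5)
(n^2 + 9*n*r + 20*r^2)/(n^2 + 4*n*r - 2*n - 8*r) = (n + 5*r)/(n - 2)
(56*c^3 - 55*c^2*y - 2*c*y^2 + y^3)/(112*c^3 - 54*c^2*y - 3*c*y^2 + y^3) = (-c + y)/(-2*c + y)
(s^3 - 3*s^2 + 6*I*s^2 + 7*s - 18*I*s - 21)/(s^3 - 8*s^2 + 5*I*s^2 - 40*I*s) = (s^3 + s^2*(-3 + 6*I) + s*(7 - 18*I) - 21)/(s*(s^2 + s*(-8 + 5*I) - 40*I))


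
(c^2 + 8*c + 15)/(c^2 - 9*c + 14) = (c^2 + 8*c + 15)/(c^2 - 9*c + 14)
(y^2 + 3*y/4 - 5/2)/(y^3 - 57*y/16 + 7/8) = 4*(4*y - 5)/(16*y^2 - 32*y + 7)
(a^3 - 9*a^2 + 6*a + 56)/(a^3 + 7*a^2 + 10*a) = (a^2 - 11*a + 28)/(a*(a + 5))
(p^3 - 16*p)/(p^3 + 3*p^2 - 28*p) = (p + 4)/(p + 7)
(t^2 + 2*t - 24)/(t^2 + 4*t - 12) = (t - 4)/(t - 2)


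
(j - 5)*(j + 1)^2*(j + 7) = j^4 + 4*j^3 - 30*j^2 - 68*j - 35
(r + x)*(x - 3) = r*x - 3*r + x^2 - 3*x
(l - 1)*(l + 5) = l^2 + 4*l - 5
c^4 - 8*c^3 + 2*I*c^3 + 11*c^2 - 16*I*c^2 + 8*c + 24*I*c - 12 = (c - 6)*(c - 2)*(c + I)^2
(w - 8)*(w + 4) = w^2 - 4*w - 32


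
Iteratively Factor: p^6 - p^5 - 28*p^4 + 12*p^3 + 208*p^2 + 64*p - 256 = (p + 2)*(p^5 - 3*p^4 - 22*p^3 + 56*p^2 + 96*p - 128) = (p - 1)*(p + 2)*(p^4 - 2*p^3 - 24*p^2 + 32*p + 128) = (p - 1)*(p + 2)^2*(p^3 - 4*p^2 - 16*p + 64) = (p - 4)*(p - 1)*(p + 2)^2*(p^2 - 16) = (p - 4)^2*(p - 1)*(p + 2)^2*(p + 4)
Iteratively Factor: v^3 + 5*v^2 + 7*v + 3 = (v + 1)*(v^2 + 4*v + 3) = (v + 1)*(v + 3)*(v + 1)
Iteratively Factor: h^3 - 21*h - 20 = (h - 5)*(h^2 + 5*h + 4) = (h - 5)*(h + 1)*(h + 4)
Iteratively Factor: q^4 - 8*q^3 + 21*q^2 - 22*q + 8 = (q - 4)*(q^3 - 4*q^2 + 5*q - 2) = (q - 4)*(q - 1)*(q^2 - 3*q + 2) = (q - 4)*(q - 1)^2*(q - 2)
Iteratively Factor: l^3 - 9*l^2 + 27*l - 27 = (l - 3)*(l^2 - 6*l + 9) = (l - 3)^2*(l - 3)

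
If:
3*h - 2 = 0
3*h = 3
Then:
No Solution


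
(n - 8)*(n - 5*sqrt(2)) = n^2 - 8*n - 5*sqrt(2)*n + 40*sqrt(2)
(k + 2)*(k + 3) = k^2 + 5*k + 6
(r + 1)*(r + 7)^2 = r^3 + 15*r^2 + 63*r + 49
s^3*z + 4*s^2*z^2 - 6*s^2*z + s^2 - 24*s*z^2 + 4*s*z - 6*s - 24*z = (s - 6)*(s + 4*z)*(s*z + 1)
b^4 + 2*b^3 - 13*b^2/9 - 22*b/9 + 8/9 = (b - 1)*(b - 1/3)*(b + 4/3)*(b + 2)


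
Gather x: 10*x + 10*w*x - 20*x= x*(10*w - 10)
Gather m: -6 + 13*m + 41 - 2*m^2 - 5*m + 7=-2*m^2 + 8*m + 42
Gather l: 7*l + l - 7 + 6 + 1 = 8*l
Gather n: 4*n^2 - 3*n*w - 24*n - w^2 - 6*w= 4*n^2 + n*(-3*w - 24) - w^2 - 6*w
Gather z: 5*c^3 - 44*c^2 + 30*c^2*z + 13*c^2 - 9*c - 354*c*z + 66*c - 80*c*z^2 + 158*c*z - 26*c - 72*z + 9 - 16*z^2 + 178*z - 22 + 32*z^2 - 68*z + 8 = 5*c^3 - 31*c^2 + 31*c + z^2*(16 - 80*c) + z*(30*c^2 - 196*c + 38) - 5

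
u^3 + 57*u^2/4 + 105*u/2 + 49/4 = (u + 1/4)*(u + 7)^2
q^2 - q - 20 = (q - 5)*(q + 4)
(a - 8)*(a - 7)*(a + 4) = a^3 - 11*a^2 - 4*a + 224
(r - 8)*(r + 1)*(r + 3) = r^3 - 4*r^2 - 29*r - 24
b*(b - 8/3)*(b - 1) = b^3 - 11*b^2/3 + 8*b/3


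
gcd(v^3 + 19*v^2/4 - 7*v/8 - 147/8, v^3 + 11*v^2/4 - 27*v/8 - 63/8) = v^2 + 5*v/4 - 21/4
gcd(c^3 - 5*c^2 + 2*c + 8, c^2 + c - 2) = 1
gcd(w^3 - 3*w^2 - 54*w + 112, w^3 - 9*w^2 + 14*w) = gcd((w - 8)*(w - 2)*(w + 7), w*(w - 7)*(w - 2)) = w - 2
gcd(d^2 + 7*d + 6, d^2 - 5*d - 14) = 1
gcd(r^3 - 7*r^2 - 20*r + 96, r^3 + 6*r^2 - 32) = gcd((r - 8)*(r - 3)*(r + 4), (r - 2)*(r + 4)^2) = r + 4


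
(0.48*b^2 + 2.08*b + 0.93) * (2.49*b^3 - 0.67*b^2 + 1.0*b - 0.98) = 1.1952*b^5 + 4.8576*b^4 + 1.4021*b^3 + 0.9865*b^2 - 1.1084*b - 0.9114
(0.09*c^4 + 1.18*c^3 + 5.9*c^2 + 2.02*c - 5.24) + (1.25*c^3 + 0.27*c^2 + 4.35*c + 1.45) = 0.09*c^4 + 2.43*c^3 + 6.17*c^2 + 6.37*c - 3.79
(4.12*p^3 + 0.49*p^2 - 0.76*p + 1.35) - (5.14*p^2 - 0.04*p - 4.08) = 4.12*p^3 - 4.65*p^2 - 0.72*p + 5.43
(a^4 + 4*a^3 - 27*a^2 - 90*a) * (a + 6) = a^5 + 10*a^4 - 3*a^3 - 252*a^2 - 540*a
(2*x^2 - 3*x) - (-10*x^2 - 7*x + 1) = 12*x^2 + 4*x - 1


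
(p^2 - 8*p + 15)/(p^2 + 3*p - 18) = (p - 5)/(p + 6)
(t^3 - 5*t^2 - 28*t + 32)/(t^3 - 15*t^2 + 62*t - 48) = (t + 4)/(t - 6)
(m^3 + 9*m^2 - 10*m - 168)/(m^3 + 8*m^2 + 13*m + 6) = (m^2 + 3*m - 28)/(m^2 + 2*m + 1)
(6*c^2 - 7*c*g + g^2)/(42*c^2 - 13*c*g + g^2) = (c - g)/(7*c - g)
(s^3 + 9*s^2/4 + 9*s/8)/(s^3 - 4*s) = (8*s^2 + 18*s + 9)/(8*(s^2 - 4))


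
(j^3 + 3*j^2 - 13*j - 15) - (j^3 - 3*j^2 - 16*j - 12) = 6*j^2 + 3*j - 3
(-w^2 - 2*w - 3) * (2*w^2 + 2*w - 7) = -2*w^4 - 6*w^3 - 3*w^2 + 8*w + 21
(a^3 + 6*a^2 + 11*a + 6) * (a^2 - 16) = a^5 + 6*a^4 - 5*a^3 - 90*a^2 - 176*a - 96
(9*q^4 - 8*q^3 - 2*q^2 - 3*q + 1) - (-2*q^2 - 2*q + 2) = 9*q^4 - 8*q^3 - q - 1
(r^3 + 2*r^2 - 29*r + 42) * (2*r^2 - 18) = 2*r^5 + 4*r^4 - 76*r^3 + 48*r^2 + 522*r - 756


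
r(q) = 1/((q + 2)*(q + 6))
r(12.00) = 0.00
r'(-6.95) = 0.27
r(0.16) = 0.08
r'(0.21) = -0.04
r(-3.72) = -0.25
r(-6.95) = 0.21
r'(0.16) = -0.05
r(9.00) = 0.01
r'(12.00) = 0.00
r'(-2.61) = -0.65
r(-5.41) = -0.50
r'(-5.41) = 0.70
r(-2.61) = -0.48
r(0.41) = 0.06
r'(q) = -1/((q + 2)*(q + 6)^2) - 1/((q + 2)^2*(q + 6)) = 2*(-q - 4)/(q^4 + 16*q^3 + 88*q^2 + 192*q + 144)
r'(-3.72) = -0.04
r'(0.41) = -0.04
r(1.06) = 0.05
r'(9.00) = 0.00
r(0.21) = 0.07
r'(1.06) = -0.02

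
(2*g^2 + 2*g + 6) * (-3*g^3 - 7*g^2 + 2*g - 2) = -6*g^5 - 20*g^4 - 28*g^3 - 42*g^2 + 8*g - 12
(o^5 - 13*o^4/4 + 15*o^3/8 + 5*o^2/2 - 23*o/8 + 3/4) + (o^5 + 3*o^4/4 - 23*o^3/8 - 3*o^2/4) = 2*o^5 - 5*o^4/2 - o^3 + 7*o^2/4 - 23*o/8 + 3/4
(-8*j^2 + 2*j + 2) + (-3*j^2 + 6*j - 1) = -11*j^2 + 8*j + 1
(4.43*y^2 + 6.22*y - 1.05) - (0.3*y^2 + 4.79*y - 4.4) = 4.13*y^2 + 1.43*y + 3.35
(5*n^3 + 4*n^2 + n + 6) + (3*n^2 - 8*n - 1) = 5*n^3 + 7*n^2 - 7*n + 5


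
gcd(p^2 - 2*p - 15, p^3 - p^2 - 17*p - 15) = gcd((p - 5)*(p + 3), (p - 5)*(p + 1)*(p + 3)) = p^2 - 2*p - 15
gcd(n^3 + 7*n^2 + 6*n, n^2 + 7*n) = n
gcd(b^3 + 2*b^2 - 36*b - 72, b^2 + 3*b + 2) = b + 2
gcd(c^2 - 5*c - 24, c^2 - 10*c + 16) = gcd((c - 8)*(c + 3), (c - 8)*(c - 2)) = c - 8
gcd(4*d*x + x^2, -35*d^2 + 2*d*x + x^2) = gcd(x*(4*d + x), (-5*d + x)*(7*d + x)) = 1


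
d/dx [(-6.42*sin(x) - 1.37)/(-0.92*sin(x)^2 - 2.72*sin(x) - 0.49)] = (-2.5208*sin(x) + 2.9532*cos(2*x) - 3.5338)*cos(x)/(0.92*sin(x)^2 + 2.72*sin(x) + 0.49)^2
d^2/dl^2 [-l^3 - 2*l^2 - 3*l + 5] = -6*l - 4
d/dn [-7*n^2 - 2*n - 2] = -14*n - 2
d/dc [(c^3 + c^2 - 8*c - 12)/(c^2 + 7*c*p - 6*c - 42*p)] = (-(2*c + 7*p - 6)*(c^3 + c^2 - 8*c - 12) + (3*c^2 + 2*c - 8)*(c^2 + 7*c*p - 6*c - 42*p))/(c^2 + 7*c*p - 6*c - 42*p)^2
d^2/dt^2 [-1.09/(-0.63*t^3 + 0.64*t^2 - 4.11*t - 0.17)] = ((1.3952 - 4.1202*t)*(0.63*t^3 - 0.64*t^2 + 4.11*t + 0.17) + 1.09*(1.89*t^2 - 1.28*t + 4.11)*(3.78*t^2 - 2.56*t + 8.22))/(0.63*t^3 - 0.64*t^2 + 4.11*t + 0.17)^3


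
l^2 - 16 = (l - 4)*(l + 4)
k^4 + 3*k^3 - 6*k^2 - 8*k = k*(k - 2)*(k + 1)*(k + 4)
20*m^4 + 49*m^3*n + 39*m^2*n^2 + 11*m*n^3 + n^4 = (m + n)^2*(4*m + n)*(5*m + n)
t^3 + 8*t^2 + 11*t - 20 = (t - 1)*(t + 4)*(t + 5)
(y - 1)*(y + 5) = y^2 + 4*y - 5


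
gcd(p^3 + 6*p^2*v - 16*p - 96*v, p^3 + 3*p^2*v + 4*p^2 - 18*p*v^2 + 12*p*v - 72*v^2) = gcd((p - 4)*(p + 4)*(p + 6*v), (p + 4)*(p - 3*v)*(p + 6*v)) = p^2 + 6*p*v + 4*p + 24*v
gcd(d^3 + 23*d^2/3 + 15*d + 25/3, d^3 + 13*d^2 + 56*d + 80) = d + 5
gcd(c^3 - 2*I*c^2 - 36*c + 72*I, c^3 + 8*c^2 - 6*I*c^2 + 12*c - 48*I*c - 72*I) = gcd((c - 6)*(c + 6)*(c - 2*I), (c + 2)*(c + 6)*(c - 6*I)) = c + 6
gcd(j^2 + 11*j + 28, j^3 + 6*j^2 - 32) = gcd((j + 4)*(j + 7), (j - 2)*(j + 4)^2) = j + 4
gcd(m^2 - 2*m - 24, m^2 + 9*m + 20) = m + 4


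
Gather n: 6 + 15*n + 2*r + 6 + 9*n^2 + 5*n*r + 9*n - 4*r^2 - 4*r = 9*n^2 + n*(5*r + 24) - 4*r^2 - 2*r + 12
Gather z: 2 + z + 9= z + 11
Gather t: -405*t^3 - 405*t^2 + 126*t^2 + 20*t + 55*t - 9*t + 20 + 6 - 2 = -405*t^3 - 279*t^2 + 66*t + 24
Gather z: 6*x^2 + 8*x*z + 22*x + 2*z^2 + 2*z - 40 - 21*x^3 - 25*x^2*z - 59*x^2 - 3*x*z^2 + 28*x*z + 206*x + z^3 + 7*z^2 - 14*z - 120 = -21*x^3 - 53*x^2 + 228*x + z^3 + z^2*(9 - 3*x) + z*(-25*x^2 + 36*x - 12) - 160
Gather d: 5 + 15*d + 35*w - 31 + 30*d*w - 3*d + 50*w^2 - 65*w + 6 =d*(30*w + 12) + 50*w^2 - 30*w - 20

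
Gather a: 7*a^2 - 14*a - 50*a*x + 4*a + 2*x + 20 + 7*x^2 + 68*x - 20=7*a^2 + a*(-50*x - 10) + 7*x^2 + 70*x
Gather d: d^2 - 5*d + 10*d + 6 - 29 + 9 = d^2 + 5*d - 14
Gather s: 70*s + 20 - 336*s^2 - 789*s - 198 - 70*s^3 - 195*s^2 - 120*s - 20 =-70*s^3 - 531*s^2 - 839*s - 198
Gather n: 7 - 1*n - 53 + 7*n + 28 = 6*n - 18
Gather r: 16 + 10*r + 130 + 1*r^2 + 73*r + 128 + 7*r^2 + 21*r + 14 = 8*r^2 + 104*r + 288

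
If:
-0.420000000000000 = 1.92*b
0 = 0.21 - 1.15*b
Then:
No Solution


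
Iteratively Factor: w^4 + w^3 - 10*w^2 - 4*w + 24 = (w - 2)*(w^3 + 3*w^2 - 4*w - 12) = (w - 2)^2*(w^2 + 5*w + 6) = (w - 2)^2*(w + 3)*(w + 2)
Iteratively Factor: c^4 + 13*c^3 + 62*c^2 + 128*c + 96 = (c + 3)*(c^3 + 10*c^2 + 32*c + 32) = (c + 3)*(c + 4)*(c^2 + 6*c + 8) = (c + 2)*(c + 3)*(c + 4)*(c + 4)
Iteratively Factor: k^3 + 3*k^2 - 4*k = (k + 4)*(k^2 - k) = k*(k + 4)*(k - 1)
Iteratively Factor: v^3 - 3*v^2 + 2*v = (v)*(v^2 - 3*v + 2) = v*(v - 1)*(v - 2)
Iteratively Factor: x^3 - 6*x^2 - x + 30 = (x - 3)*(x^2 - 3*x - 10) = (x - 5)*(x - 3)*(x + 2)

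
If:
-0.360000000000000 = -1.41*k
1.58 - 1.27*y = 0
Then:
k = 0.26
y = 1.24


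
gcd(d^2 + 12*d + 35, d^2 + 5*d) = d + 5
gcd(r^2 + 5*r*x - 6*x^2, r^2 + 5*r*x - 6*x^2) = -r^2 - 5*r*x + 6*x^2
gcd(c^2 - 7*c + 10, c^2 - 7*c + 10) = c^2 - 7*c + 10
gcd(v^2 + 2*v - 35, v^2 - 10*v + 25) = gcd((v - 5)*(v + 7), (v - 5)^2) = v - 5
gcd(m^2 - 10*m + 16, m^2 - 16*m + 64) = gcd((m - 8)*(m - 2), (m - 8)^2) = m - 8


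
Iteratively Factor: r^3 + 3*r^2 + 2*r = (r + 1)*(r^2 + 2*r) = (r + 1)*(r + 2)*(r)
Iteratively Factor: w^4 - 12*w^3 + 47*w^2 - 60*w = (w - 5)*(w^3 - 7*w^2 + 12*w) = (w - 5)*(w - 4)*(w^2 - 3*w) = (w - 5)*(w - 4)*(w - 3)*(w)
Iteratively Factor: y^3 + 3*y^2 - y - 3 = (y - 1)*(y^2 + 4*y + 3) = (y - 1)*(y + 1)*(y + 3)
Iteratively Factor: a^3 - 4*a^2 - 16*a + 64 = (a - 4)*(a^2 - 16) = (a - 4)*(a + 4)*(a - 4)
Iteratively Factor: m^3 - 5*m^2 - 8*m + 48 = (m - 4)*(m^2 - m - 12) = (m - 4)^2*(m + 3)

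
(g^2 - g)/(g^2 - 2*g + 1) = g/(g - 1)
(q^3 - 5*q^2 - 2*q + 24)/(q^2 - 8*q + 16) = (q^2 - q - 6)/(q - 4)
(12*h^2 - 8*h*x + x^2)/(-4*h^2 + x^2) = (-6*h + x)/(2*h + x)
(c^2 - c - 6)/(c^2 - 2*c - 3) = (c + 2)/(c + 1)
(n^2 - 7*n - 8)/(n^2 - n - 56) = (n + 1)/(n + 7)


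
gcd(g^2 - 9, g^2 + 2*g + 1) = 1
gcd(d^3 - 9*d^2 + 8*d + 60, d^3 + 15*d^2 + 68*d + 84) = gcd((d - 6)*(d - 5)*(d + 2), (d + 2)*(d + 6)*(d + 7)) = d + 2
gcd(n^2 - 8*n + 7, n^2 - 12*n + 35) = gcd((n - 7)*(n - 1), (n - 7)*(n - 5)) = n - 7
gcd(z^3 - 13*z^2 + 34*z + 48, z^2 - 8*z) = z - 8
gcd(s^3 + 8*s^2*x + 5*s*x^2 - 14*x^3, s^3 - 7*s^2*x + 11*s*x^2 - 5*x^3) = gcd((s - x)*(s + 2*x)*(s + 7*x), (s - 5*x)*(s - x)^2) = -s + x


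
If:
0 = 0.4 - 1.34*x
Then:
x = 0.30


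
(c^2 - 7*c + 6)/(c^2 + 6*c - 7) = (c - 6)/(c + 7)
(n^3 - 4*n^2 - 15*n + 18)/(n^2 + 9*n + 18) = (n^2 - 7*n + 6)/(n + 6)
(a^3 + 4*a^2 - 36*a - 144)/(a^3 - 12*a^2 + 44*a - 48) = (a^2 + 10*a + 24)/(a^2 - 6*a + 8)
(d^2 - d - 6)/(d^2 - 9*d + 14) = (d^2 - d - 6)/(d^2 - 9*d + 14)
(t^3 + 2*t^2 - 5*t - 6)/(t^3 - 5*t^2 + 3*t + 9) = (t^2 + t - 6)/(t^2 - 6*t + 9)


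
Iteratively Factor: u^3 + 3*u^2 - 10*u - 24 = (u + 2)*(u^2 + u - 12) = (u - 3)*(u + 2)*(u + 4)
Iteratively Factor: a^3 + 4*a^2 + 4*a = (a + 2)*(a^2 + 2*a) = a*(a + 2)*(a + 2)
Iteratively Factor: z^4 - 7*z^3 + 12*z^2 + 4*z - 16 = (z - 2)*(z^3 - 5*z^2 + 2*z + 8) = (z - 2)^2*(z^2 - 3*z - 4) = (z - 2)^2*(z + 1)*(z - 4)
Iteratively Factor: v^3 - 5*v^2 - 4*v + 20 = (v + 2)*(v^2 - 7*v + 10) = (v - 2)*(v + 2)*(v - 5)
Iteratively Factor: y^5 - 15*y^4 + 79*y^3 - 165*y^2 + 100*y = (y - 5)*(y^4 - 10*y^3 + 29*y^2 - 20*y) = (y - 5)^2*(y^3 - 5*y^2 + 4*y) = y*(y - 5)^2*(y^2 - 5*y + 4) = y*(y - 5)^2*(y - 1)*(y - 4)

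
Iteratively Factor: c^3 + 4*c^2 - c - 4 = (c - 1)*(c^2 + 5*c + 4) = (c - 1)*(c + 1)*(c + 4)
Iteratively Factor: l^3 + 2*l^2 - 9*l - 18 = (l - 3)*(l^2 + 5*l + 6) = (l - 3)*(l + 2)*(l + 3)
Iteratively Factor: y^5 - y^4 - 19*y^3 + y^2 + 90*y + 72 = (y - 4)*(y^4 + 3*y^3 - 7*y^2 - 27*y - 18) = (y - 4)*(y + 2)*(y^3 + y^2 - 9*y - 9) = (y - 4)*(y + 1)*(y + 2)*(y^2 - 9) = (y - 4)*(y - 3)*(y + 1)*(y + 2)*(y + 3)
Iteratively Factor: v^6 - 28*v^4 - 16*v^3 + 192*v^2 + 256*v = (v - 4)*(v^5 + 4*v^4 - 12*v^3 - 64*v^2 - 64*v) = v*(v - 4)*(v^4 + 4*v^3 - 12*v^2 - 64*v - 64) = v*(v - 4)*(v + 4)*(v^3 - 12*v - 16) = v*(v - 4)^2*(v + 4)*(v^2 + 4*v + 4) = v*(v - 4)^2*(v + 2)*(v + 4)*(v + 2)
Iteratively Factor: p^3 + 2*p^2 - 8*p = (p)*(p^2 + 2*p - 8) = p*(p - 2)*(p + 4)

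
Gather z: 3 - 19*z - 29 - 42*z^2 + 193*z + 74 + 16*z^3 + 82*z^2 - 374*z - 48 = 16*z^3 + 40*z^2 - 200*z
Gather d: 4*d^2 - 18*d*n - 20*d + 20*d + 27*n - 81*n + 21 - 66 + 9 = 4*d^2 - 18*d*n - 54*n - 36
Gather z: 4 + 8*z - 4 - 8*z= 0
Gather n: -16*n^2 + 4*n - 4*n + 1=1 - 16*n^2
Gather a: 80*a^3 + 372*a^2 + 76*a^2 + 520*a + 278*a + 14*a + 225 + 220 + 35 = 80*a^3 + 448*a^2 + 812*a + 480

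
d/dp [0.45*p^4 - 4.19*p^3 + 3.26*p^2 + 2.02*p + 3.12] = 1.8*p^3 - 12.57*p^2 + 6.52*p + 2.02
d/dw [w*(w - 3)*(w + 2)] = 3*w^2 - 2*w - 6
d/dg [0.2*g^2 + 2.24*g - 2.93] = 0.4*g + 2.24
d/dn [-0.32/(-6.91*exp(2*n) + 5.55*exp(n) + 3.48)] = (1.776 - 4.4224*exp(n))*exp(n)/(-6.91*exp(2*n) + 5.55*exp(n) + 3.48)^2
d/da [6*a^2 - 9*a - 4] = 12*a - 9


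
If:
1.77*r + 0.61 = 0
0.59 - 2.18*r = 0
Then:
No Solution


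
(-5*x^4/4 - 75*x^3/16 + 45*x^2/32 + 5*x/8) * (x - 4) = -5*x^5/4 + 5*x^4/16 + 645*x^3/32 - 5*x^2 - 5*x/2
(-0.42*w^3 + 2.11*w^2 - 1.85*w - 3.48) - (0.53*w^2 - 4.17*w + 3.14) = -0.42*w^3 + 1.58*w^2 + 2.32*w - 6.62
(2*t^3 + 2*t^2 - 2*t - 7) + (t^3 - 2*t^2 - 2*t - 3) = 3*t^3 - 4*t - 10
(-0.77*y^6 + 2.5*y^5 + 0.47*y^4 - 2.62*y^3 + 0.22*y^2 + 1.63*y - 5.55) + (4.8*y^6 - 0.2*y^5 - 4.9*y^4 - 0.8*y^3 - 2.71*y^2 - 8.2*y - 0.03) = 4.03*y^6 + 2.3*y^5 - 4.43*y^4 - 3.42*y^3 - 2.49*y^2 - 6.57*y - 5.58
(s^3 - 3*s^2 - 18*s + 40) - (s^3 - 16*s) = -3*s^2 - 2*s + 40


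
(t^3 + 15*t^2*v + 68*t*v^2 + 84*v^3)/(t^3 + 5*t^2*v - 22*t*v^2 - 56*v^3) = (t + 6*v)/(t - 4*v)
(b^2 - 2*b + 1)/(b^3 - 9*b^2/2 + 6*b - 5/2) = 2/(2*b - 5)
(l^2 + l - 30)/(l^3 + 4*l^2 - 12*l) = (l - 5)/(l*(l - 2))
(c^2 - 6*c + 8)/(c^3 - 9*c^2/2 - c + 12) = 2/(2*c + 3)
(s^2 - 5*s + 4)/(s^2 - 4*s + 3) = (s - 4)/(s - 3)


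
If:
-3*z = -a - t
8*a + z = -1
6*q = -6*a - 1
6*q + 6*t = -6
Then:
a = -1/12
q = -1/12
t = -11/12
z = -1/3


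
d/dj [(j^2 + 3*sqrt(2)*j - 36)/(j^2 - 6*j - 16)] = (-6*j^2 - 3*sqrt(2)*j^2 + 40*j - 216 - 48*sqrt(2))/(j^4 - 12*j^3 + 4*j^2 + 192*j + 256)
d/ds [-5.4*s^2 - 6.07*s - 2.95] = -10.8*s - 6.07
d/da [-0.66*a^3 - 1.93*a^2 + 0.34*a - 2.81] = -1.98*a^2 - 3.86*a + 0.34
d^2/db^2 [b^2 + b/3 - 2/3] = 2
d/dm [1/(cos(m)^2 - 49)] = 2*sin(m)*cos(m)/(cos(m)^2 - 49)^2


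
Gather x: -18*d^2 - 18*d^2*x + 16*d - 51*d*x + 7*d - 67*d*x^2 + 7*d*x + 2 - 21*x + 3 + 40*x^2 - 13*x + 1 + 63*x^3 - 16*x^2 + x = -18*d^2 + 23*d + 63*x^3 + x^2*(24 - 67*d) + x*(-18*d^2 - 44*d - 33) + 6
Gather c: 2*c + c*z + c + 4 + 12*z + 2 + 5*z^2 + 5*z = c*(z + 3) + 5*z^2 + 17*z + 6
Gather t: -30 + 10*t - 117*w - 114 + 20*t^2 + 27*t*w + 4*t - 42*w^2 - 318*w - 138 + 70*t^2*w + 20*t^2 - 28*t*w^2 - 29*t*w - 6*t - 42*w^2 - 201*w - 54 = t^2*(70*w + 40) + t*(-28*w^2 - 2*w + 8) - 84*w^2 - 636*w - 336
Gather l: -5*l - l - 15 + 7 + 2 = -6*l - 6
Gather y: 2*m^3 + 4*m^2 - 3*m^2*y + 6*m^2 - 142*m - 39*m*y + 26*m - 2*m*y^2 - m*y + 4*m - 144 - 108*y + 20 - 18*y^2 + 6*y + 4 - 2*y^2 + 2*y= 2*m^3 + 10*m^2 - 112*m + y^2*(-2*m - 20) + y*(-3*m^2 - 40*m - 100) - 120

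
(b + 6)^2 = b^2 + 12*b + 36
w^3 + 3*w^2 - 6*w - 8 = (w - 2)*(w + 1)*(w + 4)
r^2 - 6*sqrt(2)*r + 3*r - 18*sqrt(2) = (r + 3)*(r - 6*sqrt(2))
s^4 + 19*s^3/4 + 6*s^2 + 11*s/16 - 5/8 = (s - 1/4)*(s + 1/2)*(s + 2)*(s + 5/2)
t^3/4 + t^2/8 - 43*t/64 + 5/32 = (t/4 + 1/2)*(t - 5/4)*(t - 1/4)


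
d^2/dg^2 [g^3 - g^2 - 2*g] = 6*g - 2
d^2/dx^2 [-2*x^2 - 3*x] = -4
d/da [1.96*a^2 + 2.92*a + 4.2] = 3.92*a + 2.92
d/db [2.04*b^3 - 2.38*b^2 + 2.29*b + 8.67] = 6.12*b^2 - 4.76*b + 2.29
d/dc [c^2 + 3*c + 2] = 2*c + 3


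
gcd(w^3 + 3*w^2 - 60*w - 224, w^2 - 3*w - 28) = w + 4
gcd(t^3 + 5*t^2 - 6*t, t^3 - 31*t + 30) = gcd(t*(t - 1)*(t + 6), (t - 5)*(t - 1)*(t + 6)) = t^2 + 5*t - 6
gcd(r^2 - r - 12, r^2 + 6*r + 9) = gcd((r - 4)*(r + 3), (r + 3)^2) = r + 3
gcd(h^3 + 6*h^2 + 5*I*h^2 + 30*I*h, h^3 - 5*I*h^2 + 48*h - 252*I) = 1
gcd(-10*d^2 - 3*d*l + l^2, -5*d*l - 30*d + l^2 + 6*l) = 5*d - l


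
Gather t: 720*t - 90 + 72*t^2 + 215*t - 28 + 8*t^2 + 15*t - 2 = 80*t^2 + 950*t - 120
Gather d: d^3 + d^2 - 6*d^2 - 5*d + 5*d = d^3 - 5*d^2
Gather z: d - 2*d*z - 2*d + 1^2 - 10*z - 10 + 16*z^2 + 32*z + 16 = -d + 16*z^2 + z*(22 - 2*d) + 7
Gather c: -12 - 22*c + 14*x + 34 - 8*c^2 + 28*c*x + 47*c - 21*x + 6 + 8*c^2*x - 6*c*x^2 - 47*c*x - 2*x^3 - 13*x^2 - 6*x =c^2*(8*x - 8) + c*(-6*x^2 - 19*x + 25) - 2*x^3 - 13*x^2 - 13*x + 28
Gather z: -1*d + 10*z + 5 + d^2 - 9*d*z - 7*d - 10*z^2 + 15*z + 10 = d^2 - 8*d - 10*z^2 + z*(25 - 9*d) + 15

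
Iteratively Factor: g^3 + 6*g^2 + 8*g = (g + 2)*(g^2 + 4*g) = (g + 2)*(g + 4)*(g)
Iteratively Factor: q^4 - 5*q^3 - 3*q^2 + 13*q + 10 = (q - 5)*(q^3 - 3*q - 2) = (q - 5)*(q - 2)*(q^2 + 2*q + 1) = (q - 5)*(q - 2)*(q + 1)*(q + 1)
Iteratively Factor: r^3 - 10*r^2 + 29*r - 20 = (r - 1)*(r^2 - 9*r + 20) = (r - 5)*(r - 1)*(r - 4)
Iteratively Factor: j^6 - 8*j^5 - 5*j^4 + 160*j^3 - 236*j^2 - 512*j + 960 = (j + 2)*(j^5 - 10*j^4 + 15*j^3 + 130*j^2 - 496*j + 480) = (j - 3)*(j + 2)*(j^4 - 7*j^3 - 6*j^2 + 112*j - 160) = (j - 5)*(j - 3)*(j + 2)*(j^3 - 2*j^2 - 16*j + 32) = (j - 5)*(j - 3)*(j - 2)*(j + 2)*(j^2 - 16) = (j - 5)*(j - 3)*(j - 2)*(j + 2)*(j + 4)*(j - 4)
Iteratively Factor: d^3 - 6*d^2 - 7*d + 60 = (d + 3)*(d^2 - 9*d + 20) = (d - 5)*(d + 3)*(d - 4)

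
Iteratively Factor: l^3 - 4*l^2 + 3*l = (l)*(l^2 - 4*l + 3) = l*(l - 1)*(l - 3)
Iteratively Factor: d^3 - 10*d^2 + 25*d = (d)*(d^2 - 10*d + 25) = d*(d - 5)*(d - 5)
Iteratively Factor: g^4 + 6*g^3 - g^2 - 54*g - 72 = (g + 2)*(g^3 + 4*g^2 - 9*g - 36) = (g + 2)*(g + 4)*(g^2 - 9) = (g - 3)*(g + 2)*(g + 4)*(g + 3)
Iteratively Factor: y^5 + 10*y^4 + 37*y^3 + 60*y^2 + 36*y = (y)*(y^4 + 10*y^3 + 37*y^2 + 60*y + 36) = y*(y + 2)*(y^3 + 8*y^2 + 21*y + 18) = y*(y + 2)^2*(y^2 + 6*y + 9) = y*(y + 2)^2*(y + 3)*(y + 3)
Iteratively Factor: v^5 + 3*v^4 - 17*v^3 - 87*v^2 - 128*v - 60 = (v - 5)*(v^4 + 8*v^3 + 23*v^2 + 28*v + 12) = (v - 5)*(v + 2)*(v^3 + 6*v^2 + 11*v + 6) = (v - 5)*(v + 2)*(v + 3)*(v^2 + 3*v + 2) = (v - 5)*(v + 1)*(v + 2)*(v + 3)*(v + 2)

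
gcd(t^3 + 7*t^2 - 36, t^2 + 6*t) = t + 6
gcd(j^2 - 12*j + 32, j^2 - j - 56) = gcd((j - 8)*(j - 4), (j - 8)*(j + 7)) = j - 8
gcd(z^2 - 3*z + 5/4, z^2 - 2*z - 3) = 1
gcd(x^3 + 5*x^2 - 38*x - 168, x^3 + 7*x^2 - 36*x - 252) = x^2 + x - 42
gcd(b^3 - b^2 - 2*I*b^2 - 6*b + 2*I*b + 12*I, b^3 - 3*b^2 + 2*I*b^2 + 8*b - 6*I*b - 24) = b^2 + b*(-3 - 2*I) + 6*I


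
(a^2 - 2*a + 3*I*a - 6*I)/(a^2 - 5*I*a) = (a^2 + a*(-2 + 3*I) - 6*I)/(a*(a - 5*I))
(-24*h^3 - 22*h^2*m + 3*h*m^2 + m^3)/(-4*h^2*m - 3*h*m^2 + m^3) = (6*h + m)/m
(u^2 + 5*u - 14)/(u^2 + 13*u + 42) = (u - 2)/(u + 6)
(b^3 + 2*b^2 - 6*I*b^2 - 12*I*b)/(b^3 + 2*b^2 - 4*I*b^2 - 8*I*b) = (b - 6*I)/(b - 4*I)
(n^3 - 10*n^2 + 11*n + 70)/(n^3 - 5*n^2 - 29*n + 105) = (n^2 - 3*n - 10)/(n^2 + 2*n - 15)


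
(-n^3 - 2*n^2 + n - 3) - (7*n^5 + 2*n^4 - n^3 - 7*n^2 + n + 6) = -7*n^5 - 2*n^4 + 5*n^2 - 9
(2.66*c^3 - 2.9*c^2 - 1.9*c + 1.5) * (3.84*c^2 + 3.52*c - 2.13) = 10.2144*c^5 - 1.7728*c^4 - 23.1698*c^3 + 5.249*c^2 + 9.327*c - 3.195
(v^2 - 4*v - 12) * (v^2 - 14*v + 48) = v^4 - 18*v^3 + 92*v^2 - 24*v - 576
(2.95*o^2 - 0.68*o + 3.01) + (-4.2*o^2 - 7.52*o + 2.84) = -1.25*o^2 - 8.2*o + 5.85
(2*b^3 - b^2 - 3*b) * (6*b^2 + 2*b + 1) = 12*b^5 - 2*b^4 - 18*b^3 - 7*b^2 - 3*b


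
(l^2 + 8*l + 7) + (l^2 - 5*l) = 2*l^2 + 3*l + 7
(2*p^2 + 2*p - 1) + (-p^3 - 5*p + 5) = -p^3 + 2*p^2 - 3*p + 4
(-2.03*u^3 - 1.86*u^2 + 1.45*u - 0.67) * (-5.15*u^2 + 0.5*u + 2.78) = 10.4545*u^5 + 8.564*u^4 - 14.0409*u^3 - 0.9953*u^2 + 3.696*u - 1.8626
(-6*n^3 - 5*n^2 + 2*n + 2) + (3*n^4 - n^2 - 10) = 3*n^4 - 6*n^3 - 6*n^2 + 2*n - 8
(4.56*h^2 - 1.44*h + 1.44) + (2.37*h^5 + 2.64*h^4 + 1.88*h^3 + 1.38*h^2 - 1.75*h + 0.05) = 2.37*h^5 + 2.64*h^4 + 1.88*h^3 + 5.94*h^2 - 3.19*h + 1.49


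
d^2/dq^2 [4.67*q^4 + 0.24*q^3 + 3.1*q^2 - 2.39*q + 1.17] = 56.04*q^2 + 1.44*q + 6.2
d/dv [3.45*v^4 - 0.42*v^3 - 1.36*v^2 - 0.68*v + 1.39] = 13.8*v^3 - 1.26*v^2 - 2.72*v - 0.68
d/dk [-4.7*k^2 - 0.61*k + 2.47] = -9.4*k - 0.61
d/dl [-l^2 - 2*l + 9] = -2*l - 2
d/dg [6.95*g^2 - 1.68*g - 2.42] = 13.9*g - 1.68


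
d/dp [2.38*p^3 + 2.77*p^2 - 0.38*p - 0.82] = 7.14*p^2 + 5.54*p - 0.38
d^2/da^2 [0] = 0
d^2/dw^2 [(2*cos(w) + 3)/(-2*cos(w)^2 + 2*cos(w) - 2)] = (-18*sin(w)^4*cos(w) - 14*sin(w)^4 + 3*sin(w)^2 - 61*cos(w)/4 + 9*cos(3*w)/4 + cos(5*w) + 15)/(2*(sin(w)^2 + cos(w) - 2)^3)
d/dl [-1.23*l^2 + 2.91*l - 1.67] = 2.91 - 2.46*l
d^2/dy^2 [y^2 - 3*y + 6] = 2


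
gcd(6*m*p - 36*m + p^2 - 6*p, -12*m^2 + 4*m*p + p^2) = 6*m + p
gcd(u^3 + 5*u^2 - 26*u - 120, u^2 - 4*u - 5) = u - 5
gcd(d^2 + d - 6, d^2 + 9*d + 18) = d + 3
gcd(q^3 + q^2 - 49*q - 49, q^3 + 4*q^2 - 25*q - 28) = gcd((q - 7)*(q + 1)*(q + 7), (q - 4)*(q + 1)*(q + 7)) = q^2 + 8*q + 7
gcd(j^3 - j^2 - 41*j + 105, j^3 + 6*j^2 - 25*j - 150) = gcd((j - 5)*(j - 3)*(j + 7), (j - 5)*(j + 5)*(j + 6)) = j - 5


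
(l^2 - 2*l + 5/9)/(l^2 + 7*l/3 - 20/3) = (l - 1/3)/(l + 4)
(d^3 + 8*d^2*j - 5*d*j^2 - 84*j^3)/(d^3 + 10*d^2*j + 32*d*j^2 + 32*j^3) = (d^2 + 4*d*j - 21*j^2)/(d^2 + 6*d*j + 8*j^2)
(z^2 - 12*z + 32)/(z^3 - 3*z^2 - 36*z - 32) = (z - 4)/(z^2 + 5*z + 4)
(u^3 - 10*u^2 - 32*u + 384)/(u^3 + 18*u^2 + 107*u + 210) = (u^2 - 16*u + 64)/(u^2 + 12*u + 35)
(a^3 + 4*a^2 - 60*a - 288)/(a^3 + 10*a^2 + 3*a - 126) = (a^2 - 2*a - 48)/(a^2 + 4*a - 21)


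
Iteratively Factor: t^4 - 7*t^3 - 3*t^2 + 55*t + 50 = (t - 5)*(t^3 - 2*t^2 - 13*t - 10) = (t - 5)*(t + 2)*(t^2 - 4*t - 5) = (t - 5)^2*(t + 2)*(t + 1)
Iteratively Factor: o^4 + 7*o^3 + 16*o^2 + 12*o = (o + 3)*(o^3 + 4*o^2 + 4*o) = o*(o + 3)*(o^2 + 4*o + 4) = o*(o + 2)*(o + 3)*(o + 2)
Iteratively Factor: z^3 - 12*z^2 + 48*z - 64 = (z - 4)*(z^2 - 8*z + 16) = (z - 4)^2*(z - 4)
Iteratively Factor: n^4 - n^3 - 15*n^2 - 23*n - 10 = (n + 2)*(n^3 - 3*n^2 - 9*n - 5) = (n - 5)*(n + 2)*(n^2 + 2*n + 1) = (n - 5)*(n + 1)*(n + 2)*(n + 1)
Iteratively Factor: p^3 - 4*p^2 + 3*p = (p)*(p^2 - 4*p + 3) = p*(p - 3)*(p - 1)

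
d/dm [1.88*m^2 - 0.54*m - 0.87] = 3.76*m - 0.54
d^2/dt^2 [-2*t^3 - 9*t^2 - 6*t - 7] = -12*t - 18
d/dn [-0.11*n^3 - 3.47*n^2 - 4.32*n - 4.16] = -0.33*n^2 - 6.94*n - 4.32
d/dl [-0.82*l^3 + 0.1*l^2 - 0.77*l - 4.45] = -2.46*l^2 + 0.2*l - 0.77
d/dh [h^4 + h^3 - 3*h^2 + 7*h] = 4*h^3 + 3*h^2 - 6*h + 7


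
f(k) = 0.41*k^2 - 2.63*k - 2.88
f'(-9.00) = -10.01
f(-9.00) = 54.00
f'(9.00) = 4.75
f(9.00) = 6.66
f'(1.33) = -1.54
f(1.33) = -5.65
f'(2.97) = -0.19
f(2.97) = -7.07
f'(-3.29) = -5.33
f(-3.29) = 10.21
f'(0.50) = -2.22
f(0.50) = -4.09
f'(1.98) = -1.01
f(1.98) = -6.48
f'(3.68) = 0.39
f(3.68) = -7.01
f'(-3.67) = -5.64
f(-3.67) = 12.29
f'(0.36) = -2.33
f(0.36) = -3.77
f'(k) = 0.82*k - 2.63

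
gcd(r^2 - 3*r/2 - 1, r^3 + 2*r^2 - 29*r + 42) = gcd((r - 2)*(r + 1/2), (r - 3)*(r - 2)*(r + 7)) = r - 2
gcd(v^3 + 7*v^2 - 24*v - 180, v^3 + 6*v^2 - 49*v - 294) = v + 6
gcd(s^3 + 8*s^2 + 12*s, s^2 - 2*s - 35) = 1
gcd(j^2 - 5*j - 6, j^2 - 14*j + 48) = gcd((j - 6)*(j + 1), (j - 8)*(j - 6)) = j - 6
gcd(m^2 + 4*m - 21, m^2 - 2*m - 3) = m - 3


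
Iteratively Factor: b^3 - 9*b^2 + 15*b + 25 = (b - 5)*(b^2 - 4*b - 5) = (b - 5)^2*(b + 1)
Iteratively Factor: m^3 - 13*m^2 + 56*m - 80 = (m - 5)*(m^2 - 8*m + 16) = (m - 5)*(m - 4)*(m - 4)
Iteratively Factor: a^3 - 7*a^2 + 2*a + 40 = (a - 5)*(a^2 - 2*a - 8) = (a - 5)*(a - 4)*(a + 2)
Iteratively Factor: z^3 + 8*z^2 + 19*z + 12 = (z + 3)*(z^2 + 5*z + 4) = (z + 3)*(z + 4)*(z + 1)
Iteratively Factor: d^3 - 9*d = (d)*(d^2 - 9) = d*(d - 3)*(d + 3)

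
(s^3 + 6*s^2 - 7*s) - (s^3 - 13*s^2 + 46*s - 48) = 19*s^2 - 53*s + 48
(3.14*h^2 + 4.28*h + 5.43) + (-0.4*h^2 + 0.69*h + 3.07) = 2.74*h^2 + 4.97*h + 8.5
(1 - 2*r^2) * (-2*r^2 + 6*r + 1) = 4*r^4 - 12*r^3 - 4*r^2 + 6*r + 1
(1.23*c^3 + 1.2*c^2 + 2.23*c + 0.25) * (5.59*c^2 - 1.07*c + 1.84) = 6.8757*c^5 + 5.3919*c^4 + 13.4449*c^3 + 1.2194*c^2 + 3.8357*c + 0.46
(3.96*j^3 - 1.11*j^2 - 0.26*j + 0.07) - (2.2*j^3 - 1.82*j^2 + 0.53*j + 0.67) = 1.76*j^3 + 0.71*j^2 - 0.79*j - 0.6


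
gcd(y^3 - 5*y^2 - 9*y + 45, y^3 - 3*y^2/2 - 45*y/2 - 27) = y + 3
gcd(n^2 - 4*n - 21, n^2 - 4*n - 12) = 1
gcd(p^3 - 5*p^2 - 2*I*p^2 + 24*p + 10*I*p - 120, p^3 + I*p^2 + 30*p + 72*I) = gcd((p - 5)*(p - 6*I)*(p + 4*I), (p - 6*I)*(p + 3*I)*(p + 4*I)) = p^2 - 2*I*p + 24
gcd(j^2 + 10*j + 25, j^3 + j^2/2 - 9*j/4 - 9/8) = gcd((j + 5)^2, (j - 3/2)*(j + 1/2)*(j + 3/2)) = 1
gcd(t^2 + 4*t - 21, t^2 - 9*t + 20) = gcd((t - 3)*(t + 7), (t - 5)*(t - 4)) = 1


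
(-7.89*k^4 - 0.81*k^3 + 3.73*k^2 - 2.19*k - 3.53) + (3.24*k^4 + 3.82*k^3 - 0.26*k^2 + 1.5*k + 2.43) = -4.65*k^4 + 3.01*k^3 + 3.47*k^2 - 0.69*k - 1.1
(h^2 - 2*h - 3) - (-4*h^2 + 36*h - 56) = 5*h^2 - 38*h + 53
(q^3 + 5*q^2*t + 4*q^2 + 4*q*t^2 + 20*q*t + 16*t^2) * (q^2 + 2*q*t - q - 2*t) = q^5 + 7*q^4*t + 3*q^4 + 14*q^3*t^2 + 21*q^3*t - 4*q^3 + 8*q^2*t^3 + 42*q^2*t^2 - 28*q^2*t + 24*q*t^3 - 56*q*t^2 - 32*t^3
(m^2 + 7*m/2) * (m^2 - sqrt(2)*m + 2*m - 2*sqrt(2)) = m^4 - sqrt(2)*m^3 + 11*m^3/2 - 11*sqrt(2)*m^2/2 + 7*m^2 - 7*sqrt(2)*m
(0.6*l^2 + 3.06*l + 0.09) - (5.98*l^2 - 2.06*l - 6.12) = -5.38*l^2 + 5.12*l + 6.21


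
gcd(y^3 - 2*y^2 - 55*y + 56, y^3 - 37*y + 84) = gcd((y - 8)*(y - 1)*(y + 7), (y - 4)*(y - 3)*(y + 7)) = y + 7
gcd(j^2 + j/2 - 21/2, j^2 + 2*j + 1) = 1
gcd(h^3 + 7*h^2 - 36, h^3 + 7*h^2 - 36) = h^3 + 7*h^2 - 36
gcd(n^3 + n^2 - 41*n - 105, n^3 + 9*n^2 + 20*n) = n + 5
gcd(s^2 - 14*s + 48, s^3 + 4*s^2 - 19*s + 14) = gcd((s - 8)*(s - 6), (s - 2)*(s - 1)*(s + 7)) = 1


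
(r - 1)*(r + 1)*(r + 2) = r^3 + 2*r^2 - r - 2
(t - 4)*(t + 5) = t^2 + t - 20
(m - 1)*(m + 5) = m^2 + 4*m - 5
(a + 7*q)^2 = a^2 + 14*a*q + 49*q^2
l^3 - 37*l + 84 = (l - 4)*(l - 3)*(l + 7)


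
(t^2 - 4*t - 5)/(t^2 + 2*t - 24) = (t^2 - 4*t - 5)/(t^2 + 2*t - 24)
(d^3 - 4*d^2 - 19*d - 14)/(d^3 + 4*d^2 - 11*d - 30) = (d^2 - 6*d - 7)/(d^2 + 2*d - 15)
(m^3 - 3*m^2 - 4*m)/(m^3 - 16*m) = (m + 1)/(m + 4)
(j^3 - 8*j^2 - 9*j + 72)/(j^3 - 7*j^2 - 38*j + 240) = (j^2 - 9)/(j^2 + j - 30)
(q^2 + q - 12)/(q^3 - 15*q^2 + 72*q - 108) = (q + 4)/(q^2 - 12*q + 36)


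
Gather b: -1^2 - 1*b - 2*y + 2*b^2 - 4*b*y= 2*b^2 + b*(-4*y - 1) - 2*y - 1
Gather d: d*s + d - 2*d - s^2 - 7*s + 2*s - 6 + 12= d*(s - 1) - s^2 - 5*s + 6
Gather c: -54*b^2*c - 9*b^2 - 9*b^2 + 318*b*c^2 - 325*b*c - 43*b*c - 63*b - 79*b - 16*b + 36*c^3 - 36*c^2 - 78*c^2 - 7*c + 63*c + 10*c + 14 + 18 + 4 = -18*b^2 - 158*b + 36*c^3 + c^2*(318*b - 114) + c*(-54*b^2 - 368*b + 66) + 36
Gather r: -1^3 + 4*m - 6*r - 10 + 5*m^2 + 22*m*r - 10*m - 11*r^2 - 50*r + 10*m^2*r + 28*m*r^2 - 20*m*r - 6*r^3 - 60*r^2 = 5*m^2 - 6*m - 6*r^3 + r^2*(28*m - 71) + r*(10*m^2 + 2*m - 56) - 11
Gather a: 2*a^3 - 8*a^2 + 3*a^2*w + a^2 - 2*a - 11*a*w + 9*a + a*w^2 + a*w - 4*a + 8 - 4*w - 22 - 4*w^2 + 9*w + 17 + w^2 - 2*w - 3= 2*a^3 + a^2*(3*w - 7) + a*(w^2 - 10*w + 3) - 3*w^2 + 3*w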